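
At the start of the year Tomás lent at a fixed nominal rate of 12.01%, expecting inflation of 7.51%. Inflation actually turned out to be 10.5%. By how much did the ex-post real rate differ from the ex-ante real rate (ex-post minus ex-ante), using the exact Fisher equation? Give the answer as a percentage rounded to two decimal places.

-2.82%

Ex-ante: (1 + 0.1201)/(1 + 0.0751) − 1 = 4.1857%
Ex-post: (1 + 0.1201)/(1 + 0.1050) − 1 = 1.3665%
Difference (ex-post − ex-ante) = -2.8191% → -2.82%.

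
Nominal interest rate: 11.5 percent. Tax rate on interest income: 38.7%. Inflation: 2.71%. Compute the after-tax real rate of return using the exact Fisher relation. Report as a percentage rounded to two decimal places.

4.23%

After-tax nominal return = 11.5% × (1 − 0.387) = 7.0495%.
1 + r = 1.070495 / 1.02710 = 1.04225002
After-tax real rate = 1.04225002 − 1 → 4.23%.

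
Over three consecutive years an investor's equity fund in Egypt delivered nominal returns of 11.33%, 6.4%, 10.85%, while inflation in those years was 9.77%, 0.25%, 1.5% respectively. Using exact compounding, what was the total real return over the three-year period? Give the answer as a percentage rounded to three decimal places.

Nominal growth factor = 1.1133 × 1.0640 × 1.1085 = 1.313075
Price-level growth factor = 1.0977 × 1.0025 × 1.0150 = 1.116951
Real growth factor = 1.313075 / 1.116951 = 1.175589
Total real return = 1.175589 − 1 → 17.559%.

17.559%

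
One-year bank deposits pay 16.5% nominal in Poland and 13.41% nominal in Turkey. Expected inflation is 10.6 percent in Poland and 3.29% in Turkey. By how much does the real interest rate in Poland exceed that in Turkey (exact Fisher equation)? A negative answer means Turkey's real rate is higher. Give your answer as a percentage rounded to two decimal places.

Poland: (1 + 0.1650)/(1 + 0.1060) − 1 = 5.3345%
Turkey: (1 + 0.1341)/(1 + 0.0329) − 1 = 9.7977%
Differential = 5.3345% − 9.7977% = -4.4631% → -4.46%.

-4.46%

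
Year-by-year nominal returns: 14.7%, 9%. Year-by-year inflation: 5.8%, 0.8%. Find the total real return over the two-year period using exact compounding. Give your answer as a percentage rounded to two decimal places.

17.23%

Compound the nominal returns: 1.1470 × 1.0900 = 1.250230.
Compound inflation: 1.0580 × 1.0080 = 1.066464.
Deflate: 1.250230 / 1.066464 = 1.172313.
Total real return = 1.172313 − 1 → 17.23%.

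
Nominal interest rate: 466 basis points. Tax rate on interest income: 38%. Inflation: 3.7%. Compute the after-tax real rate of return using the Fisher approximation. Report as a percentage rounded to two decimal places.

After-tax nominal return = 4.66% × (1 − 0.38) = 2.8892%.
r ≈ 2.8892% − 3.7% → -0.81%.

-0.81%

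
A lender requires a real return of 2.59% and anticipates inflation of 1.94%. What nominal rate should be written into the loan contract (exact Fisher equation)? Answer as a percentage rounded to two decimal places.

(1 + i) = (1 + r)(1 + π) = 1.02590 × 1.01940 = 1.04580246
i = 1.04580246 − 1, so the required nominal rate is 4.58%.

4.58%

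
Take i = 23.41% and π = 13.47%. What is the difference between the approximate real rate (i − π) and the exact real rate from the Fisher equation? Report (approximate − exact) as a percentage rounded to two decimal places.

Approximate: r ≈ 23.410% − 13.470% = 9.9400%
Exact: (1 + 0.2341)/(1 + 0.1347) − 1 = 8.7600%
Error = 9.9400% − 8.7600% = 1.1800% → 1.18%.

1.18%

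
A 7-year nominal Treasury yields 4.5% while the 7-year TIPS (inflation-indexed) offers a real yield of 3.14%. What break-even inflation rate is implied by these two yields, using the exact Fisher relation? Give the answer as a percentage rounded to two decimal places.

1.32%

(1 + π) = (1 + i)/(1 + r) = 1.04500 / 1.03140 = 1.013186
Break-even inflation = 1.013186 − 1 → 1.32%.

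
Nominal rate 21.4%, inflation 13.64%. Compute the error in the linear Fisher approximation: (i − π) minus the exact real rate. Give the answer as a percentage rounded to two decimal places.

Approximate: r ≈ 21.400% − 13.640% = 7.7600%
Exact: (1 + 0.2140)/(1 + 0.1364) − 1 = 6.8286%
Error = 7.7600% − 6.8286% = 0.9314% → 0.93%.

0.93%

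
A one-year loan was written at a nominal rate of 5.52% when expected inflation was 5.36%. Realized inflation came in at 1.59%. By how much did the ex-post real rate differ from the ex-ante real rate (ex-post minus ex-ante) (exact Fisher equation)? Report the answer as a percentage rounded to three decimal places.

Ex-ante: (1 + 0.0552)/(1 + 0.0536) − 1 = 0.1519%
Ex-post: (1 + 0.0552)/(1 + 0.0159) − 1 = 3.8685%
Difference (ex-post − ex-ante) = 3.7166% → 3.717%.

3.717%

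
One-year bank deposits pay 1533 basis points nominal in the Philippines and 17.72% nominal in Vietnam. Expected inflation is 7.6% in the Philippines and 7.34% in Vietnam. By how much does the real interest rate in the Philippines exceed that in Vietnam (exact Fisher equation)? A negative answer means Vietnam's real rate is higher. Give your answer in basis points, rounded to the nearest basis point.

-249 basis points

The Philippines: (1 + 0.1533)/(1 + 0.0760) − 1 = 7.1840%
Vietnam: (1 + 0.1772)/(1 + 0.0734) − 1 = 9.6702%
Differential = 7.1840% − 9.6702% = -2.4862% → -249 basis points.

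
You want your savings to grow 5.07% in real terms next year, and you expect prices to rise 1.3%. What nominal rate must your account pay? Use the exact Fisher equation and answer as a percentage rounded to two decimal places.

(1 + i) = (1 + r)(1 + π) = 1.05070 × 1.01300 = 1.0643591
i = 1.0643591 − 1, so the required nominal rate is 6.44%.

6.44%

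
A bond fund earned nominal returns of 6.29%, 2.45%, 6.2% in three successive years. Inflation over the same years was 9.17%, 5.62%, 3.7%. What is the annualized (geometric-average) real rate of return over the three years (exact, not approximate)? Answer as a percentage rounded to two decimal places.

-1.11%

Nominal growth factor = 1.0629 × 1.0245 × 1.0620 = 1.15645540
Price-level growth factor = 1.0917 × 1.0562 × 1.0370 = 1.19571652
Real growth factor = 1.15645540 / 1.19571652 = 0.96716519
Annualized real rate = 0.96716519^(1/3) − 1 = -1.1067% → -1.11%.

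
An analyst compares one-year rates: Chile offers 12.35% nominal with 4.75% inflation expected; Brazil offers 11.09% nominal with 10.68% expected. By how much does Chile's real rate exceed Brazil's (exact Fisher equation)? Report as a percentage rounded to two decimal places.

Chile: (1 + 0.1235)/(1 + 0.0475) − 1 = 7.2554%
Brazil: (1 + 0.1109)/(1 + 0.1068) − 1 = 0.3704%
Differential = 7.2554% − 0.3704% = 6.8849% → 6.88%.

6.88%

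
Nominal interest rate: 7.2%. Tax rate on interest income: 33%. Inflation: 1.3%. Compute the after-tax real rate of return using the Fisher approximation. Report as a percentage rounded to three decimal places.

After-tax nominal return = 7.2% × (1 − 0.33) = 4.8240%.
r ≈ 4.8240% − 1.3% → 3.524%.

3.524%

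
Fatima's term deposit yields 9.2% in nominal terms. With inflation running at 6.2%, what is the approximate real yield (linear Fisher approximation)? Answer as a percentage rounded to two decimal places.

r ≈ i − π = 9.2% − 6.2% = 3.00%.

3.00%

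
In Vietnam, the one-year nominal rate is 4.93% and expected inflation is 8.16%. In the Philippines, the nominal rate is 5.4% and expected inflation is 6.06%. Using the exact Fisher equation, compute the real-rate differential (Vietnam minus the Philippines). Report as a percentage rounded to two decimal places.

-2.36%

Vietnam: (1 + 0.0493)/(1 + 0.0816) − 1 = -2.9863%
The Philippines: (1 + 0.0540)/(1 + 0.0606) − 1 = -0.6223%
Differential = -2.9863% − (-0.6223%) = -2.3640% → -2.36%.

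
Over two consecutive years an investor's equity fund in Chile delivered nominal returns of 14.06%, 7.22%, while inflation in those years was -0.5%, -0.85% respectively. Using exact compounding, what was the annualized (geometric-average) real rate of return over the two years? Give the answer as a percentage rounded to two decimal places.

11.34%

Nominal growth factor = 1.1406 × 1.0722 = 1.22295132
Price-level growth factor = 0.9950 × 0.9915 = 0.98654250
Real growth factor = 1.22295132 / 0.98654250 = 1.23963369
Annualized real rate = 1.23963369^(1/2) − 1 = 11.3388% → 11.34%.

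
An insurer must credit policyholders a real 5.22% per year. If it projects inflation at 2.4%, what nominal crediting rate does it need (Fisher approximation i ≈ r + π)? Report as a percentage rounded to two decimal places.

7.62%

i ≈ r + π = 5.22% + 2.4% = 7.62%.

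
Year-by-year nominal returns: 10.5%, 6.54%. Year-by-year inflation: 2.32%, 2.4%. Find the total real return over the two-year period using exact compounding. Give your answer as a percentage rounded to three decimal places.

Compound the nominal returns: 1.1050 × 1.0654 = 1.177267.
Compound inflation: 1.0232 × 1.0240 = 1.047757.
Deflate: 1.177267 / 1.047757 = 1.123607.
Total real return = 1.123607 − 1 → 12.361%.

12.361%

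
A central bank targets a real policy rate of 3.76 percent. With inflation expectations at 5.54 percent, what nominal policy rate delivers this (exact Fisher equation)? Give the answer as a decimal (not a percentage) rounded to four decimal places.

(1 + i) = (1 + r)(1 + π) = 1.03760 × 1.05540 = 1.09508304
i = 1.09508304 − 1, so the required nominal rate is 0.0951.

0.0951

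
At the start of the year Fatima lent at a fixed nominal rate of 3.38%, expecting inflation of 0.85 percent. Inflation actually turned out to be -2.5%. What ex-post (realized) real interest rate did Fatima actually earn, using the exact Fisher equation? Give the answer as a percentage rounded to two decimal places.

Ex-post: (1 + 0.0338)/(1 − 0.0250) − 1 = 6.0308%
So the realized real rate is 6.03%.

6.03%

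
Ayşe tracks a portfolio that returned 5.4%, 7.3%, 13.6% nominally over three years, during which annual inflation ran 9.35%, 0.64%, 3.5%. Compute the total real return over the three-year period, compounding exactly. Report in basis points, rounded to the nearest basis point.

1279 basis points

Compound the nominal returns: 1.0540 × 1.0730 × 1.1360 = 1.284750.
Compound inflation: 1.0935 × 1.0064 × 1.0350 = 1.139016.
Deflate: 1.284750 / 1.139016 = 1.127948.
Total real return = 1.127948 − 1 → 1279 basis points.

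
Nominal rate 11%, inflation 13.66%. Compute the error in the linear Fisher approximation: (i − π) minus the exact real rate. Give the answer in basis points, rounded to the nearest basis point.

Approximate: r ≈ 11.000% − 13.660% = -2.6600%
Exact: (1 + 0.1100)/(1 + 0.1366) − 1 = -2.3403%
Error = -2.6600% − (-2.3403%) = -0.3197% → -32 basis points.

-32 basis points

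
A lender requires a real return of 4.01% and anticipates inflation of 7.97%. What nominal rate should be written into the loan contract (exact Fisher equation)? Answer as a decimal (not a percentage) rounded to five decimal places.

0.12300

(1 + i) = (1 + r)(1 + π) = 1.04010 × 1.07970 = 1.12299597
i = 1.12299597 − 1, so the required nominal rate is 0.12300.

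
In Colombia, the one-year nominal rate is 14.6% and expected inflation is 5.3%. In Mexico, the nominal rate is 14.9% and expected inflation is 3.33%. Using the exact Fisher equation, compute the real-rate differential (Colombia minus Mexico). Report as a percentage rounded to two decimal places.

-2.37%

Colombia: (1 + 0.1460)/(1 + 0.0530) − 1 = 8.8319%
Mexico: (1 + 0.1490)/(1 + 0.0333) − 1 = 11.1971%
Differential = 8.8319% − 11.1971% = -2.3652% → -2.37%.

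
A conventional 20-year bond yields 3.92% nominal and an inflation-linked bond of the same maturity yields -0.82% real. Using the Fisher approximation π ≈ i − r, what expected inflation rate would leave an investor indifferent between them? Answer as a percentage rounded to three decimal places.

π ≈ i − r = 3.92% − (-0.82%) → 4.740%.

4.740%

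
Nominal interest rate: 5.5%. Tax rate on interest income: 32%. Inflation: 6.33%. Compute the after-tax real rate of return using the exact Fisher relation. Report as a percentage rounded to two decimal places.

-2.44%

After-tax nominal return = 5.5% × (1 − 0.32) = 3.7400%.
1 + r = 1.03740 / 1.06330 = 0.975642
After-tax real rate = 0.975642 − 1 → -2.44%.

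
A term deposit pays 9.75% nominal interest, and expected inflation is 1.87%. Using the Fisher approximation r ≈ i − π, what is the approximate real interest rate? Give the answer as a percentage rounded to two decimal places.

7.88%

r ≈ i − π = 9.75% − 1.87% = 7.88%.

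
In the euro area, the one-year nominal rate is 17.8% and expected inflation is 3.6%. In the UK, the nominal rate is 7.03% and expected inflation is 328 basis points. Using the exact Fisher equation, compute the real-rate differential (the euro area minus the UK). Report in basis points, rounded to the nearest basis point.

The euro area: (1 + 0.1780)/(1 + 0.0360) − 1 = 13.7066%
The UK: (1 + 0.0703)/(1 + 0.0328) − 1 = 3.6309%
Differential = 13.7066% − 3.6309% = 10.0757% → 1008 basis points.

1008 basis points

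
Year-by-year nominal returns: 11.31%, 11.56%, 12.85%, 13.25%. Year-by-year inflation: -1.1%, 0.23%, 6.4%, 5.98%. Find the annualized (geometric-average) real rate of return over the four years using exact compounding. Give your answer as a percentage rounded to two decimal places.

Nominal growth factor = 1.1131 × 1.1156 × 1.1285 × 1.1325 = 1.58702023
Price-level growth factor = 0.9890 × 1.0023 × 1.0640 × 1.0598 = 1.11778831
Real growth factor = 1.58702023 / 1.11778831 = 1.41978603
Annualized real rate = 1.41978603^(1/4) − 1 = 9.1580% → 9.16%.

9.16%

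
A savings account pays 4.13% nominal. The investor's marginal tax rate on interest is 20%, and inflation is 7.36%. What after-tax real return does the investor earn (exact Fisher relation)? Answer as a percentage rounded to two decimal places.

After-tax nominal return = 4.13% × (1 − 0.2) = 3.3040%.
1 + r = 1.03304 / 1.07360 = 0.962221
After-tax real rate = 0.962221 − 1 → -3.78%.

-3.78%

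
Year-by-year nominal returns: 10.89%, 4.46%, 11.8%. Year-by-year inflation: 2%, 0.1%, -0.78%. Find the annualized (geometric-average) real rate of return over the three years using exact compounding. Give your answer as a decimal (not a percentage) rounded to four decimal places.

0.0853

Compound the nominal returns: 1.1089 × 1.0446 × 1.1180 = 1.29504306.
Compound inflation: 1.0200 × 1.0010 × 0.9922 = 1.01305604.
Deflate: 1.29504306 / 1.01305604 = 1.27835283.
Annualized real rate = 1.27835283^(1/3) − 1 = 8.5301% → 0.0853.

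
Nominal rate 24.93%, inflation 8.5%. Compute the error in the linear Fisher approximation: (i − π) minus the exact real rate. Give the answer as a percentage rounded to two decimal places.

1.29%

Approximate: r ≈ 24.930% − 8.500% = 16.4300%
Exact: (1 + 0.2493)/(1 + 0.0850) − 1 = 15.1429%
Error = 16.4300% − 15.1429% = 1.2871% → 1.29%.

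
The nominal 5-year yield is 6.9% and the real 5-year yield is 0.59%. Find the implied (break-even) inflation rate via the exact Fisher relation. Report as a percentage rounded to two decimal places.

6.27%

(1 + π) = (1 + i)/(1 + r) = 1.06900 / 1.00590 = 1.062730
Break-even inflation = 1.062730 − 1 → 6.27%.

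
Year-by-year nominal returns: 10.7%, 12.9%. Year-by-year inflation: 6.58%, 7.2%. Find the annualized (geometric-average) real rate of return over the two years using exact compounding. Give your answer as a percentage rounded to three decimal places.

Compound the nominal returns: 1.1070 × 1.1290 = 1.24980300.
Compound inflation: 1.0658 × 1.0720 = 1.14253760.
Deflate: 1.24980300 / 1.14253760 = 1.09388347.
Annualized real rate = 1.09388347^(1/2) − 1 = 4.5889% → 4.589%.

4.589%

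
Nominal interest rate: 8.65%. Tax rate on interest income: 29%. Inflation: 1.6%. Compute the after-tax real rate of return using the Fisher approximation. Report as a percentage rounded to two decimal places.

4.54%

After-tax nominal return = 8.65% × (1 − 0.29) = 6.1415%.
r ≈ 6.1415% − 1.6% → 4.54%.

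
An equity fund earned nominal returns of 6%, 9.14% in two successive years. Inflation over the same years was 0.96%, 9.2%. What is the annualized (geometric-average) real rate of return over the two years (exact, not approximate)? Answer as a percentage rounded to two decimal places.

Nominal growth factor = 1.0600 × 1.0914 = 1.15688400
Price-level growth factor = 1.0096 × 1.0920 = 1.10248320
Real growth factor = 1.15688400 / 1.10248320 = 1.04934388
Annualized real rate = 1.04934388^(1/2) − 1 = 2.4375% → 2.44%.

2.44%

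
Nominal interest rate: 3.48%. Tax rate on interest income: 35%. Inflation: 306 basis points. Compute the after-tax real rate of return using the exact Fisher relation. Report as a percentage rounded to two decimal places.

After-tax nominal return = 3.48% × (1 − 0.35) = 2.2620%.
1 + r = 1.02262 / 1.03060 = 0.992257
After-tax real rate = 0.992257 − 1 → -0.77%.

-0.77%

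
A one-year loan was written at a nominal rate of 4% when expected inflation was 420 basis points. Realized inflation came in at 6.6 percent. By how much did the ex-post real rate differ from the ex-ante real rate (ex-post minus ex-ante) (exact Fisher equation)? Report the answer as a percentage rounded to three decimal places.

-2.247%

Ex-ante: (1 + 0.0400)/(1 + 0.0420) − 1 = -0.1919%
Ex-post: (1 + 0.0400)/(1 + 0.0660) − 1 = -2.4390%
Difference (ex-post − ex-ante) = -2.2471% → -2.247%.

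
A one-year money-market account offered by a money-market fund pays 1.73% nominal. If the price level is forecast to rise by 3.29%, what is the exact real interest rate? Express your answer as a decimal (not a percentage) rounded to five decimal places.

1 + r = 1.01730 / 1.03290 = 0.984897
r = 0.984897 − 1 = -1.5103%, i.e. -0.01510.

-0.01510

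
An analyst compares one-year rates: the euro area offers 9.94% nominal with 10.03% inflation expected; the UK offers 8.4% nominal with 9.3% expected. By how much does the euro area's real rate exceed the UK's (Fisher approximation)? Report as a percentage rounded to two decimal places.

0.81%

The euro area: 9.94% − 10.03% = -0.090%
The UK: 8.4% − 9.3% = -0.900%
Differential = 0.810% → 0.81%.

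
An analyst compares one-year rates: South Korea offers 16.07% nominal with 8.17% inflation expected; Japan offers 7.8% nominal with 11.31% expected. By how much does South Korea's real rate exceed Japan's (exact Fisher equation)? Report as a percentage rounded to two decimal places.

South Korea: (1 + 0.1607)/(1 + 0.0817) − 1 = 7.3033%
Japan: (1 + 0.0780)/(1 + 0.1131) − 1 = -3.1534%
Differential = 7.3033% − (-3.1534%) = 10.4567% → 10.46%.

10.46%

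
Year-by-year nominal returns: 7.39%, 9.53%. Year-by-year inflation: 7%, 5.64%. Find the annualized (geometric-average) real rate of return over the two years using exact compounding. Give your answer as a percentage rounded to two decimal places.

Nominal growth factor = 1.0739 × 1.0953 = 1.17624267
Price-level growth factor = 1.0700 × 1.0564 = 1.13034800
Real growth factor = 1.17624267 / 1.13034800 = 1.04060225
Annualized real rate = 1.04060225^(1/2) − 1 = 2.0099% → 2.01%.

2.01%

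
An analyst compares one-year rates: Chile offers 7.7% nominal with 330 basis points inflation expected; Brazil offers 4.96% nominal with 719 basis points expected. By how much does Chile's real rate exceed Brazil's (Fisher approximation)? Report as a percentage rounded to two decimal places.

6.63%

Chile: 7.7% − 3.3% = 4.400%
Brazil: 4.96% − 7.19% = -2.230%
Differential = 6.630% → 6.63%.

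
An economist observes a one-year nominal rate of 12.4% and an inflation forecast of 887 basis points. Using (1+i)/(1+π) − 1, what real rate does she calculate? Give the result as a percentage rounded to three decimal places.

By the Fisher equation, 1 + r = (1 + i)/(1 + π).
1 + r = 1.12400 / 1.08870 = 1.032424
r = 1.032424 − 1 = 3.2424%, i.e. 3.242%.

3.242%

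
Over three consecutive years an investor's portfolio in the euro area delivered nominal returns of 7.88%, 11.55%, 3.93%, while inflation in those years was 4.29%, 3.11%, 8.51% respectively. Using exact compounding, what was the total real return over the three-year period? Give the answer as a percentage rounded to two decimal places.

7.19%

Compound the nominal returns: 1.0788 × 1.1155 × 1.0393 = 1.250695.
Compound inflation: 1.0429 × 1.0311 × 1.0851 = 1.166845.
Deflate: 1.250695 / 1.166845 = 1.071860.
Total real return = 1.071860 − 1 → 7.19%.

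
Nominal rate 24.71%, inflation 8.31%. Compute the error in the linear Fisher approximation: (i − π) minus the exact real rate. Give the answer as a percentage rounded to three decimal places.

Approximate: r ≈ 24.710% − 8.310% = 16.4000%
Exact: (1 + 0.2471)/(1 + 0.0831) − 1 = 15.1417%
Error = 16.4000% − 15.1417% = 1.2583% → 1.258%.

1.258%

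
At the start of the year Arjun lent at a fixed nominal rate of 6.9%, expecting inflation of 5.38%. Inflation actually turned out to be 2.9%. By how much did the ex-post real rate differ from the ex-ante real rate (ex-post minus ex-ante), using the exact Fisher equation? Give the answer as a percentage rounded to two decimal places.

2.44%

Ex-ante: (1 + 0.0690)/(1 + 0.0538) − 1 = 1.4424%
Ex-post: (1 + 0.0690)/(1 + 0.0290) − 1 = 3.8873%
Difference (ex-post − ex-ante) = 2.4449% → 2.44%.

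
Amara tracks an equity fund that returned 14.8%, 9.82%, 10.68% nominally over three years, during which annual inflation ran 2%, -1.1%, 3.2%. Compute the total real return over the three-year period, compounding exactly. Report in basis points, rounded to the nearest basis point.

Nominal growth factor = 1.1480 × 1.0982 × 1.1068 = 1.395380
Price-level growth factor = 1.0200 × 0.9890 × 1.0320 = 1.041061
Real growth factor = 1.395380 / 1.041061 = 1.340344
Total real return = 1.340344 − 1 → 3403 basis points.

3403 basis points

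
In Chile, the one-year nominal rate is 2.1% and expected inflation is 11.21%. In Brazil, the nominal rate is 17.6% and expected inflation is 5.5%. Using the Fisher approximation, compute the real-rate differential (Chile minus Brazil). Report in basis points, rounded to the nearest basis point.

Chile: 2.1% − 11.21% = -9.110%
Brazil: 17.6% − 5.5% = 12.100%
Differential = -21.210% → -2121 basis points.

-2121 basis points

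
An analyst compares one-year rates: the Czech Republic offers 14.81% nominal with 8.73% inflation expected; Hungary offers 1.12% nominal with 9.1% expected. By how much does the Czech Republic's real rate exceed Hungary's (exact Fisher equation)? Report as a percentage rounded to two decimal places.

12.91%

The Czech Republic: (1 + 0.1481)/(1 + 0.0873) − 1 = 5.5918%
Hungary: (1 + 0.0112)/(1 + 0.0910) − 1 = -7.3144%
Differential = 5.5918% − (-7.3144%) = 12.9062% → 12.91%.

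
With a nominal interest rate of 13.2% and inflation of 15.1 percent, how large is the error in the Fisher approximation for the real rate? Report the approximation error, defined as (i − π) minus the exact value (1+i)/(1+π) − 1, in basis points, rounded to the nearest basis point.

-25 basis points

Approximate: r ≈ 13.200% − 15.100% = -1.9000%
Exact: (1 + 0.1320)/(1 + 0.1510) − 1 = -1.6507%
Error = -1.9000% − (-1.6507%) = -0.2493% → -25 basis points.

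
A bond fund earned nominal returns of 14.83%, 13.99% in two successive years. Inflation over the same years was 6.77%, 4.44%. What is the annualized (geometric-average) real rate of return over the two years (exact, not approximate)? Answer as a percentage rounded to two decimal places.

8.34%

Nominal growth factor = 1.1483 × 1.1399 = 1.30894717
Price-level growth factor = 1.0677 × 1.0444 = 1.11510588
Real growth factor = 1.30894717 / 1.11510588 = 1.17383218
Annualized real rate = 1.17383218^(1/2) − 1 = 8.3435% → 8.34%.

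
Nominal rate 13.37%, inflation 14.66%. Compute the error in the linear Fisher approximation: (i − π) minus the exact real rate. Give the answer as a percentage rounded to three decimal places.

-0.165%

Approximate: r ≈ 13.370% − 14.660% = -1.2900%
Exact: (1 + 0.1337)/(1 + 0.1466) − 1 = -1.1251%
Error = -1.2900% − (-1.1251%) = -0.1649% → -0.165%.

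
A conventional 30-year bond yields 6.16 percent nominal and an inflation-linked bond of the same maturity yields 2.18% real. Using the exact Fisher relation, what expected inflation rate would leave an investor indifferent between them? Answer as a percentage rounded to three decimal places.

3.895%

(1 + π) = (1 + i)/(1 + r) = 1.06160 / 1.02180 = 1.038951
Break-even inflation = 1.038951 − 1 → 3.895%.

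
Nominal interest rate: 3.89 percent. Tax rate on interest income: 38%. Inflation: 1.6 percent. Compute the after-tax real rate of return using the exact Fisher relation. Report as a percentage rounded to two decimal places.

After-tax nominal return = 3.89% × (1 − 0.38) = 2.4118%.
1 + r = 1.024118 / 1.01600 = 1.007990
After-tax real rate = 1.007990 − 1 → 0.80%.

0.80%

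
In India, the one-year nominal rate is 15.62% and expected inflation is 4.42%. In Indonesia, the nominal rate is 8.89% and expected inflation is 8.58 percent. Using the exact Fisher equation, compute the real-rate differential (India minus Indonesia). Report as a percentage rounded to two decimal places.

10.44%

India: (1 + 0.1562)/(1 + 0.0442) − 1 = 10.7259%
Indonesia: (1 + 0.0889)/(1 + 0.0858) − 1 = 0.2855%
Differential = 10.7259% − 0.2855% = 10.4404% → 10.44%.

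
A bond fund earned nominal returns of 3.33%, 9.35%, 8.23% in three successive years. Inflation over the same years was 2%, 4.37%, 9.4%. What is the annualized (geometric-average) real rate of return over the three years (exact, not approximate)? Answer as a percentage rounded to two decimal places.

Compound the nominal returns: 1.0333 × 1.0935 × 1.0823 = 1.22290544.
Compound inflation: 1.0200 × 1.0437 × 1.0940 = 1.16464396.
Deflate: 1.22290544 / 1.16464396 = 1.05002514.
Annualized real rate = 1.05002514^(1/3) − 1 = 1.6404% → 1.64%.

1.64%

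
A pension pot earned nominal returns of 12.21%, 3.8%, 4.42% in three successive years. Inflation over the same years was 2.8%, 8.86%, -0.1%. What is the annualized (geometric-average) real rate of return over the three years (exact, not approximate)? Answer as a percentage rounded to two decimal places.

Nominal growth factor = 1.1221 × 1.0380 × 1.0442 = 1.21622130
Price-level growth factor = 1.0280 × 1.0886 × 0.9990 = 1.11796172
Real growth factor = 1.21622130 / 1.11796172 = 1.08789172
Annualized real rate = 1.08789172^(1/3) − 1 = 2.8479% → 2.85%.

2.85%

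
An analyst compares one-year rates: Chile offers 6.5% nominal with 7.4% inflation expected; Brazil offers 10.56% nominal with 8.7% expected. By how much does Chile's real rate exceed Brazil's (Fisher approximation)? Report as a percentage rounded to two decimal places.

-2.76%

Chile: 6.5% − 7.4% = -0.900%
Brazil: 10.56% − 8.7% = 1.860%
Differential = -2.760% → -2.76%.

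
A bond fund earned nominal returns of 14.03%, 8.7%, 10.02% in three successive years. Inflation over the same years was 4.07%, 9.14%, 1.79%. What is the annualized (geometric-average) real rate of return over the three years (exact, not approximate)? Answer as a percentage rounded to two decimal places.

5.66%

Compound the nominal returns: 1.1403 × 1.0870 × 1.1002 = 1.36370461.
Compound inflation: 1.0407 × 1.0914 × 1.0179 = 1.15615116.
Deflate: 1.36370461 / 1.15615116 = 1.17952104.
Annualized real rate = 1.17952104^(1/3) − 1 = 5.6579% → 5.66%.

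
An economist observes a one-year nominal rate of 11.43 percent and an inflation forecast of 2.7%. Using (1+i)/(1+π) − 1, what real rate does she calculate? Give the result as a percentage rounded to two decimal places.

8.50%

1 + r = 1.11430 / 1.02700 = 1.085005
r = 1.085005 − 1 = 8.5005%, i.e. 8.50%.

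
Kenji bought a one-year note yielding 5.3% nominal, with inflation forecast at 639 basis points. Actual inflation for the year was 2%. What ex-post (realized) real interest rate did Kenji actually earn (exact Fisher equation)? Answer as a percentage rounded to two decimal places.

3.24%

Ex-post: (1 + 0.0530)/(1 + 0.0200) − 1 = 3.2353%
So the realized real rate is 3.24%.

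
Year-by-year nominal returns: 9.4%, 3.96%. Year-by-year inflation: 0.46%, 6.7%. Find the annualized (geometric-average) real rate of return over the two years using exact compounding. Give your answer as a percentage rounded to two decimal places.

3.01%

Nominal growth factor = 1.0940 × 1.0396 = 1.13732240
Price-level growth factor = 1.0046 × 1.0670 = 1.07190820
Real growth factor = 1.13732240 / 1.07190820 = 1.06102593
Annualized real rate = 1.06102593^(1/2) − 1 = 3.0061% → 3.01%.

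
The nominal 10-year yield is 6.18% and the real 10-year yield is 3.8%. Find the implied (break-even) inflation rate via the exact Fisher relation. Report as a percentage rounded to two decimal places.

2.29%

(1 + π) = (1 + i)/(1 + r) = 1.06180 / 1.03800 = 1.022929
Break-even inflation = 1.022929 − 1 → 2.29%.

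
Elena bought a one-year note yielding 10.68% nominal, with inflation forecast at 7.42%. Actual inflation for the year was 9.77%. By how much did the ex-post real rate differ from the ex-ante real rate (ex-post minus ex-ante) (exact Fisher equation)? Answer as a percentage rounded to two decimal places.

Ex-ante: (1 + 0.1068)/(1 + 0.0742) − 1 = 3.0348%
Ex-post: (1 + 0.1068)/(1 + 0.0977) − 1 = 0.8290%
Difference (ex-post − ex-ante) = -2.2058% → -2.21%.

-2.21%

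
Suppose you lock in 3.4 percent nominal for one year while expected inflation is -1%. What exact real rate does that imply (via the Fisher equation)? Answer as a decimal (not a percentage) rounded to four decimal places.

By the Fisher equation, 1 + r = (1 + i)/(1 + π).
1 + r = 1.03400 / 0.99000 = 1.044444
r = 1.044444 − 1 = 4.4444%, i.e. 0.0444.

0.0444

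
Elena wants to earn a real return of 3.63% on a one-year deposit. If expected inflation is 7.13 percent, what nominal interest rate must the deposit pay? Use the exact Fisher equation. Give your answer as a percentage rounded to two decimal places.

11.02%

(1 + i) = (1 + r)(1 + π) = 1.03630 × 1.07130 = 1.11018819
i = 1.11018819 − 1, so the required nominal rate is 11.02%.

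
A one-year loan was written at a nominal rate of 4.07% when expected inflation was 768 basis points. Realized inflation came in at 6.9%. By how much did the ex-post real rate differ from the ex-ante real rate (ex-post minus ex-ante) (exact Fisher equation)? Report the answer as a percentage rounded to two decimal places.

0.71%

Ex-ante: (1 + 0.0407)/(1 + 0.0768) − 1 = -3.3525%
Ex-post: (1 + 0.0407)/(1 + 0.0690) − 1 = -2.6473%
Difference (ex-post − ex-ante) = 0.7052% → 0.71%.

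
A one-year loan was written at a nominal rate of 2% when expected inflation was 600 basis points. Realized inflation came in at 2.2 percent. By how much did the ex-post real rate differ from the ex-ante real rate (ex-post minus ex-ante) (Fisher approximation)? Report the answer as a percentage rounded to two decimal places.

3.80%

Ex-ante: 2% − 6% = -4.000%
Ex-post: 2% − 2.2% = -0.200%
Difference (ex-post − ex-ante) = 3.8000% → 3.80%.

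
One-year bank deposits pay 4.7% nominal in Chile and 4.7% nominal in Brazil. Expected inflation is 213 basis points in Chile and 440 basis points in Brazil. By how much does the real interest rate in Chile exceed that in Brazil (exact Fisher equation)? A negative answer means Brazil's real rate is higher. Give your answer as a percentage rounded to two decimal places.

Chile: (1 + 0.0470)/(1 + 0.0213) − 1 = 2.5164%
Brazil: (1 + 0.0470)/(1 + 0.0440) − 1 = 0.2874%
Differential = 2.5164% − 0.2874% = 2.2290% → 2.23%.

2.23%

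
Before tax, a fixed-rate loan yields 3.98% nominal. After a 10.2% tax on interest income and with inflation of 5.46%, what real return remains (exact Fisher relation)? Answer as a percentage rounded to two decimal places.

-1.79%

After-tax nominal return = 3.98% × (1 − 0.102) = 3.57404%.
1 + r = 1.0357404 / 1.05460 = 0.982117
After-tax real rate = 0.982117 − 1 → -1.79%.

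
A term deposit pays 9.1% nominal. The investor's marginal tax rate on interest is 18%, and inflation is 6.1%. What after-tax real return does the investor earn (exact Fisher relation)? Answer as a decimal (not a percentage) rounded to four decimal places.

0.0128

After-tax nominal return = 9.1% × (1 − 0.18) = 7.4620%.
1 + r = 1.07462 / 1.06100 = 1.012837
After-tax real rate = 1.012837 − 1 → 0.0128.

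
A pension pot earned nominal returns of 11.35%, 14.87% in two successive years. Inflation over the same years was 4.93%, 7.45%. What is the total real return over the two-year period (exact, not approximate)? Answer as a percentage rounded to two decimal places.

Nominal growth factor = 1.1135 × 1.1487 = 1.279077
Price-level growth factor = 1.0493 × 1.0745 = 1.127473
Real growth factor = 1.279077 / 1.127473 = 1.134464
Total real return = 1.134464 − 1 → 13.45%.

13.45%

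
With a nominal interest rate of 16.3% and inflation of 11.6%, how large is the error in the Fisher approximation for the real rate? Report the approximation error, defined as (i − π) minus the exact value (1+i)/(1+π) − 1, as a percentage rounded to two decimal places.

0.49%

Approximate: r ≈ 16.300% − 11.600% = 4.7000%
Exact: (1 + 0.1630)/(1 + 0.1160) − 1 = 4.2115%
Error = 4.7000% − 4.2115% = 0.4885% → 0.49%.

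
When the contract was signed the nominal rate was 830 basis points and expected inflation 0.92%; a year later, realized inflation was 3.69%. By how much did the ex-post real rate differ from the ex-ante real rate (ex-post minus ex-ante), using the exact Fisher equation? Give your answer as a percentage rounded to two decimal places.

Ex-ante: (1 + 0.0830)/(1 + 0.0092) − 1 = 7.3127%
Ex-post: (1 + 0.0830)/(1 + 0.0369) − 1 = 4.4459%
Difference (ex-post − ex-ante) = -2.8668% → -2.87%.

-2.87%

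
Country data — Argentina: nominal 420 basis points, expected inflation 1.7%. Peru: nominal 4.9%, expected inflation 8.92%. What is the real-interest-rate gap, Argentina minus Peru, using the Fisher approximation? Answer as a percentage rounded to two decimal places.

6.52%

Argentina: 4.2% − 1.7% = 2.500%
Peru: 4.9% − 8.92% = -4.020%
Differential = 6.520% → 6.52%.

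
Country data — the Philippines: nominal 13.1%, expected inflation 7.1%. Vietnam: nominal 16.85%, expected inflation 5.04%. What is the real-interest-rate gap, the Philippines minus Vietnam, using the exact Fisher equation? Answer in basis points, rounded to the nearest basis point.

-564 basis points

The Philippines: (1 + 0.1310)/(1 + 0.0710) − 1 = 5.6022%
Vietnam: (1 + 0.1685)/(1 + 0.0504) − 1 = 11.2433%
Differential = 5.6022% − 11.2433% = -5.6411% → -564 basis points.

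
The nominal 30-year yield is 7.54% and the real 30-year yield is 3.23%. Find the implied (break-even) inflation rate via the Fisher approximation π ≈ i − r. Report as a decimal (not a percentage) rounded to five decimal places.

π ≈ i − r = 7.54% − 3.23% → 0.04310.

0.04310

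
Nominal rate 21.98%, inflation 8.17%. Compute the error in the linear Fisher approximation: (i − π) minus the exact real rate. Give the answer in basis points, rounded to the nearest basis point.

104 basis points

Approximate: r ≈ 21.980% − 8.170% = 13.8100%
Exact: (1 + 0.2198)/(1 + 0.0817) − 1 = 12.7669%
Error = 13.8100% − 12.7669% = 1.0431% → 104 basis points.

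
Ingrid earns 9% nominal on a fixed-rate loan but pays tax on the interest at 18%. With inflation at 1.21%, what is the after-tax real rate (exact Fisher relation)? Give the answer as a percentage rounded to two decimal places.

6.10%

After-tax nominal return = 9% × (1 − 0.18) = 7.3800%.
1 + r = 1.07380 / 1.01210 = 1.060962
After-tax real rate = 1.060962 − 1 → 6.10%.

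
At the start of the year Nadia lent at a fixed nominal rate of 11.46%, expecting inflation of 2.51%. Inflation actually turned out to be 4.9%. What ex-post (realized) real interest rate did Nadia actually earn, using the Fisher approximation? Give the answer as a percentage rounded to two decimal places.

6.56%

Ex-post: 11.46% − 4.9% = 6.560%
So the realized real rate is 6.56%.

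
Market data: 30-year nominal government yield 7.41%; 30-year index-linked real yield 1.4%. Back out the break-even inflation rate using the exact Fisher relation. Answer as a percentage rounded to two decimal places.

(1 + π) = (1 + i)/(1 + r) = 1.07410 / 1.01400 = 1.059270
Break-even inflation = 1.059270 − 1 → 5.93%.

5.93%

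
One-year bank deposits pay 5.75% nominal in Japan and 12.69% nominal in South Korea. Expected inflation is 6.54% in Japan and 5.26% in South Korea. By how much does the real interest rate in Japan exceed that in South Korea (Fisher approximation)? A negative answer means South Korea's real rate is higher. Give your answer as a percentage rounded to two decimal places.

-8.22%

Japan: 5.75% − 6.54% = -0.790%
South Korea: 12.69% − 5.26% = 7.430%
Differential = -8.220% → -8.22%.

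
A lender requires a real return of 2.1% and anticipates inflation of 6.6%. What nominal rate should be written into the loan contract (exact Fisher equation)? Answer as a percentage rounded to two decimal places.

(1 + i) = (1 + r)(1 + π) = 1.02100 × 1.06600 = 1.088386
i = 1.088386 − 1, so the required nominal rate is 8.84%.

8.84%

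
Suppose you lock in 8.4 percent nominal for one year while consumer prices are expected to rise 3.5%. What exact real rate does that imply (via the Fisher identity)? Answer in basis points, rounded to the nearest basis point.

1 + r = 1.08400 / 1.03500 = 1.047343
r = 1.047343 − 1 = 4.7343%, i.e. 473 basis points.

473 basis points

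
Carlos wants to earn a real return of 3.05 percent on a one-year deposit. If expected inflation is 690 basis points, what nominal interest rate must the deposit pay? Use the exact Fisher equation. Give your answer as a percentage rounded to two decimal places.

10.16%

(1 + i) = (1 + r)(1 + π) = 1.03050 × 1.06900 = 1.1016045
i = 1.1016045 − 1, so the required nominal rate is 10.16%.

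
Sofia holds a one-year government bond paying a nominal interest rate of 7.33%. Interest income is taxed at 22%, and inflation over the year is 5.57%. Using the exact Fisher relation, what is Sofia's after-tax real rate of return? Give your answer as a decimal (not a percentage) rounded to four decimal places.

0.0014

After-tax nominal return = 7.33% × (1 − 0.22) = 5.7174%.
1 + r = 1.057174 / 1.05570 = 1.001396
After-tax real rate = 1.001396 − 1 → 0.0014.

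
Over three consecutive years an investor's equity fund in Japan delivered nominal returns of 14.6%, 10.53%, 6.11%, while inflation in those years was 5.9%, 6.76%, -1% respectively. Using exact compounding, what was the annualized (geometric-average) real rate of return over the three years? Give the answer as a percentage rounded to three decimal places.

Compound the nominal returns: 1.1460 × 1.1053 × 1.0611 = 1.34406757.
Compound inflation: 1.0590 × 1.0676 × 0.9900 = 1.11928252.
Deflate: 1.34406757 / 1.11928252 = 1.20082959.
Annualized real rate = 1.20082959^(1/3) − 1 = 6.2903% → 6.290%.

6.290%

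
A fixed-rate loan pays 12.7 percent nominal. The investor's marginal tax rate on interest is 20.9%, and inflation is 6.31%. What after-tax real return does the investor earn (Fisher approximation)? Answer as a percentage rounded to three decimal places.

After-tax nominal return = 12.7% × (1 − 0.209) = 10.0457%.
r ≈ 10.0457% − 6.31% → 3.736%.

3.736%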